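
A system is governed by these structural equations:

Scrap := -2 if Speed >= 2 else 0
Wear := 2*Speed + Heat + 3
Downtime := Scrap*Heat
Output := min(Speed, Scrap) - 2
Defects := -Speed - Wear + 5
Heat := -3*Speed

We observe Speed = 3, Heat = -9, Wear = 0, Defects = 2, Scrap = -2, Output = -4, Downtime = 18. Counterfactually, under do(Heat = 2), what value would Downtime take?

-4

Under do(Heat=2), the mechanism Heat := -3*Speed is discarded; Heat is fixed at 2.
Scrap = -2 if Speed >= 2 else 0  [with Speed=3]  = -2
Downtime = Scrap*Heat  [with Scrap=-2, Heat=2]  = -4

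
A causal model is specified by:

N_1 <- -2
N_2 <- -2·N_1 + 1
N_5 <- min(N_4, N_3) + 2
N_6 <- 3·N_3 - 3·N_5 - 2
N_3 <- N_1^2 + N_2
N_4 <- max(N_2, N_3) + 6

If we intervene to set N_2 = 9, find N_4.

Under do(N_2=9), the mechanism N_2 <- -2·N_1 + 1 is discarded; N_2 is fixed at 9.
N_3 = N_1^2 + N_2  [with N_1=-2, N_2=9]  = 13
N_4 = max(N_2, N_3) + 6  [with N_2=9, N_3=13]  = 19

19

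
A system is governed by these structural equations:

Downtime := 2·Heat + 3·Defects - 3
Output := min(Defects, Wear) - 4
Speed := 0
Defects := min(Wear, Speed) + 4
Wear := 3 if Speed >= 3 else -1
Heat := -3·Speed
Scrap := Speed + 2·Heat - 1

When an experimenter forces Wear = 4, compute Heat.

Under do(Wear=4), the mechanism Wear := 3 if Speed >= 3 else -1 is discarded; Wear is fixed at 4.
Since Heat is not a descendant of the intervened variable, it is unaffected.
Heat = -3·Speed  [with Speed=0]  = 0

0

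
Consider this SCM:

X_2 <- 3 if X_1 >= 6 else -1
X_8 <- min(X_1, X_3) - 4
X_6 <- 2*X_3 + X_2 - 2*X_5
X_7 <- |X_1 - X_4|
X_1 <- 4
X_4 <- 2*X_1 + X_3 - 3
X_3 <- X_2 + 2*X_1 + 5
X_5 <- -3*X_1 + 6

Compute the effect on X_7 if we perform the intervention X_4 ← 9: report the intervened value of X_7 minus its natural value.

-8

The intervention breaks the incoming arrows to X_4: X_4 <- 2*X_1 + X_3 - 3 no longer applies, and X_4 = 9.
X_7 = |X_1 - X_4|  [with X_1=4, X_4=9]  = 5
Without intervention: X_2 = 3 if X_1 >= 6 else -1  [with X_1=4]  = -1; X_3 = X_2 + 2*X_1 + 5  [with X_2=-1, X_1=4]  = 12; X_4 = 2*X_1 + X_3 - 3  [with X_1=4, X_3=12]  = 17; X_7 = |X_1 - X_4|  [with X_1=4, X_4=17]  = 13.
Change = 5 − 13 = -8.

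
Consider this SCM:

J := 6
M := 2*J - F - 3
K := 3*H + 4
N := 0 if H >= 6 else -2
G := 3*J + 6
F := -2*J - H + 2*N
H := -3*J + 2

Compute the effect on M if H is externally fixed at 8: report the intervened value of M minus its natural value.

20

do(H=8) replaces the equation H := -3*J + 2 with the constant H = 8.
N = 0 if H >= 6 else -2  [with H=8]  = 0
F = -2*J - H + 2*N  [with J=6, H=8, N=0]  = -20
M = 2*J - F - 3  [with J=6, F=-20]  = 29
Without intervention: H = -3*J + 2  [with J=6]  = -16; N = 0 if H >= 6 else -2  [with H=-16]  = -2; F = -2*J - H + 2*N  [with J=6, H=-16, N=-2]  = 0; M = 2*J - F - 3  [with J=6, F=0]  = 9.
Change = 29 − 9 = 20.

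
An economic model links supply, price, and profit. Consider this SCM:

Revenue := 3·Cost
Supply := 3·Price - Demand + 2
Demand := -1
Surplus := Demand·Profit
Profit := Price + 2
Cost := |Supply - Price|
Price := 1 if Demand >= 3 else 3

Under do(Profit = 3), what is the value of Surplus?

Intervening sets Profit = 3 and removes its equation (Profit := Price + 2).
Surplus = Demand·Profit  [with Demand=-1, Profit=3]  = -3

-3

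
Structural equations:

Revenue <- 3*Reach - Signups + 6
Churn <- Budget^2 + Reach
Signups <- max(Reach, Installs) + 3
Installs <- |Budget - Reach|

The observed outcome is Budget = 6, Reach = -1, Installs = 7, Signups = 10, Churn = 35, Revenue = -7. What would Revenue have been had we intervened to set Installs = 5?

-5

The intervention breaks the incoming arrows to Installs: Installs <- |Budget - Reach| no longer applies, and Installs = 5.
Signups = max(Reach, Installs) + 3  [with Reach=-1, Installs=5]  = 8
Revenue = 3*Reach - Signups + 6  [with Reach=-1, Signups=8]  = -5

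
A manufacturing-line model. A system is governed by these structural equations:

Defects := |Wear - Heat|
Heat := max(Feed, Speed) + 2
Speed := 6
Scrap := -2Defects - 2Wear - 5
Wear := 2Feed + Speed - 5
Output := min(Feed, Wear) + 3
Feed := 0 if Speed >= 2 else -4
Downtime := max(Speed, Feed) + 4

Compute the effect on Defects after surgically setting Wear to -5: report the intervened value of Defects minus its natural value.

Intervening sets Wear = -5 and removes its equation (Wear := 2Feed + Speed - 5).
Feed = 0 if Speed >= 2 else -4  [with Speed=6]  = 0
Heat = max(Feed, Speed) + 2  [with Feed=0, Speed=6]  = 8
Defects = |Wear - Heat|  [with Wear=-5, Heat=8]  = 13
Without intervention: Feed = 0 if Speed >= 2 else -4  [with Speed=6]  = 0; Heat = max(Feed, Speed) + 2  [with Feed=0, Speed=6]  = 8; Wear = 2Feed + Speed - 5  [with Feed=0, Speed=6]  = 1; Defects = |Wear - Heat|  [with Wear=1, Heat=8]  = 7.
Change = 13 − 7 = 6.

6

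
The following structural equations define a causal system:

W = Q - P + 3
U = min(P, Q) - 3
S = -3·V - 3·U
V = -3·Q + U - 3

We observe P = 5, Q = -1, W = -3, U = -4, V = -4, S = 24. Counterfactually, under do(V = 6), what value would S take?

-6

The intervention breaks the incoming arrows to V: V = -3·Q + U - 3 no longer applies, and V = 6.
U = min(P, Q) - 3  [with P=5, Q=-1]  = -4
S = -3·V - 3·U  [with V=6, U=-4]  = -6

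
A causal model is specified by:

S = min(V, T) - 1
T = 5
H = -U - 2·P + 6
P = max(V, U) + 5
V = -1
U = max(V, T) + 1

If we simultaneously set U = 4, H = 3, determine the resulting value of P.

9

Setting U = 4, H = 3 by intervention discards those variables' equations.
P = max(V, U) + 5  [with V=-1, U=4]  = 9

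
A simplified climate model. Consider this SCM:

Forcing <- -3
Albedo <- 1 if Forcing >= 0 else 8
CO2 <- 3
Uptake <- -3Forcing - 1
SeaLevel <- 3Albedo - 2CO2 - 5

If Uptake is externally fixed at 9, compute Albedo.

do(Uptake=9) replaces the equation Uptake <- -3Forcing - 1 with the constant Uptake = 9.
Albedo is not downstream of the intervention, so its value is determined by the original equations.
Albedo = 1 if Forcing >= 0 else 8  [with Forcing=-3]  = 8

8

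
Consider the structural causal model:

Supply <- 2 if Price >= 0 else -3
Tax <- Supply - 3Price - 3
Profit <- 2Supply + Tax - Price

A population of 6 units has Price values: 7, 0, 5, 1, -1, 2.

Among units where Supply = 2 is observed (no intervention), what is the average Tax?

Observing Supply=2 restricts to units where Supply's equation naturally yields 2: Price ∈ {7, 0, 5, 1, 2}. In that subpopulation Tax = -22, -1, -16, -4, -7, mean -10.

-10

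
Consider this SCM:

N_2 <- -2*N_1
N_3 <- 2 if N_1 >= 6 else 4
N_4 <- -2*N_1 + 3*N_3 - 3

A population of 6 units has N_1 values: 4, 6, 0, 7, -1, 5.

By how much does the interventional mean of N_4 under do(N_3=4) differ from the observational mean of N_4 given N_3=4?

-3

The intervention sets N_3=4 in all 6 units regardless of N_1. Recomputing N_4 per unit gives 1, -3, 9, -5, 11, -1; average 2.
Observing N_3=4 restricts to units where N_3's equation naturally yields 4: N_1 ∈ {4, 0, -1, 5}. In that subpopulation N_4 = 1, 9, 11, -1, mean 5.
Difference = 2 − 5 = -3.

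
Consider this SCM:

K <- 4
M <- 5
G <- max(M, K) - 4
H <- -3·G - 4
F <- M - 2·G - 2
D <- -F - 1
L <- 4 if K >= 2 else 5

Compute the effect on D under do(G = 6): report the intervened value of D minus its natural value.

10

The intervention breaks the incoming arrows to G: G <- max(M, K) - 4 no longer applies, and G = 6.
F = M - 2·G - 2  [with M=5, G=6]  = -9
D = -F - 1  [with F=-9]  = 8
Without intervention: G = max(M, K) - 4  [with M=5, K=4]  = 1; F = M - 2·G - 2  [with M=5, G=1]  = 1; D = -F - 1  [with F=1]  = -2.
Change = 8 − (-2) = 10.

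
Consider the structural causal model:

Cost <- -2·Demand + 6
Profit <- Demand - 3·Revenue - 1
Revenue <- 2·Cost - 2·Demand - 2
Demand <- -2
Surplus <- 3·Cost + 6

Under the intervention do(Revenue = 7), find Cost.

Under do(Revenue=7), the mechanism Revenue <- 2·Cost - 2·Demand - 2 is discarded; Revenue is fixed at 7.
Since Cost is not a descendant of the intervened variable, it is unaffected.
Cost = -2·Demand + 6  [with Demand=-2]  = 10

10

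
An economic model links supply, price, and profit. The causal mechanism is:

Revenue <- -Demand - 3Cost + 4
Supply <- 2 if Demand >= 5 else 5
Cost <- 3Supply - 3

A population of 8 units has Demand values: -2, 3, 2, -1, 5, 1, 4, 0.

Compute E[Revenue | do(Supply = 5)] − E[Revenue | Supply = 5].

-0.5

Every unit gets Supply=5 under the intervention. Revenue values become -30, -35, -34, -31, -37, -33, -36, -32; E[Revenue|do(Supply=5)] = -33.5.
E[Revenue|Supply=5] averages over only the 7 units with Supply=5 (Demand = -2, 3, 2, -1, 1, 4, 0): Revenue = -30, -35, -34, -31, -33, -36, -32, mean -33.
Difference = -33.5 − (-33) = -0.5.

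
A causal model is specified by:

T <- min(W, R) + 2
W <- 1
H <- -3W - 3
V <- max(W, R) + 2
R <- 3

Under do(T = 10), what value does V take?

5

Under do(T=10), the mechanism T <- min(W, R) + 2 is discarded; T is fixed at 10.
Since V is not a descendant of the intervened variable, it is unaffected.
V = max(W, R) + 2  [with W=1, R=3]  = 5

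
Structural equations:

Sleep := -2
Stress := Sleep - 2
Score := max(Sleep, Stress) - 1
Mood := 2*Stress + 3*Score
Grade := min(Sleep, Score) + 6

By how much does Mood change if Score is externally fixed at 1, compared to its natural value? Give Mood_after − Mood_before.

12

The intervention breaks the incoming arrows to Score: Score := max(Sleep, Stress) - 1 no longer applies, and Score = 1.
Stress = Sleep - 2  [with Sleep=-2]  = -4
Mood = 2*Stress + 3*Score  [with Stress=-4, Score=1]  = -5
Without intervention: Stress = Sleep - 2  [with Sleep=-2]  = -4; Score = max(Sleep, Stress) - 1  [with Sleep=-2, Stress=-4]  = -3; Mood = 2*Stress + 3*Score  [with Stress=-4, Score=-3]  = -17.
Change = -5 − (-17) = 12.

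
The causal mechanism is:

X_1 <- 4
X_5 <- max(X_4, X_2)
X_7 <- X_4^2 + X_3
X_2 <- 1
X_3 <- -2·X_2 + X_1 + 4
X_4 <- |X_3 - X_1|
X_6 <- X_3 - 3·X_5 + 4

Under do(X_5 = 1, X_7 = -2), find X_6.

7

Under do(X_5 = 1, X_7 = -2), each intervened variable's structural equation is replaced by its fixed value.
X_3 = -2·X_2 + X_1 + 4  [with X_2=1, X_1=4]  = 6
X_6 = X_3 - 3·X_5 + 4  [with X_3=6, X_5=1]  = 7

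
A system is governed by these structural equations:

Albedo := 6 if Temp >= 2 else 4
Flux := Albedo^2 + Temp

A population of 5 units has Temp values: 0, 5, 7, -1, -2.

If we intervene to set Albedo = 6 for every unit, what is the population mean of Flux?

37.8

Every unit gets Albedo=6 under the intervention. Flux values become 36, 41, 43, 35, 34; E[Flux|do(Albedo=6)] = 37.8.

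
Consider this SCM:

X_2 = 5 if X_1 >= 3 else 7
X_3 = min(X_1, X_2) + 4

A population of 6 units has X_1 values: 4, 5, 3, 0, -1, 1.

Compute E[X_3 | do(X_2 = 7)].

Every unit gets X_2=7 under the intervention. X_3 values become 8, 9, 7, 4, 3, 5; E[X_3|do(X_2=7)] = 6.

6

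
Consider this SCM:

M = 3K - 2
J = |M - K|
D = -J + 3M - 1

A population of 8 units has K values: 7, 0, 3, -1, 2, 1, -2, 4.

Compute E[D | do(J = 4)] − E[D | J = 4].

Under do(J=4), J's equation is replaced by J=4 for every unit. Per-unit D: 52, -11, 16, -20, 7, -2, -29, 25. Mean = 4.75.
Observing J=4 restricts to units where J's equation naturally yields 4: K ∈ {3, -1}. In that subpopulation D = 16, -20, mean -2.
Difference = 4.75 − (-2) = 6.75.

6.75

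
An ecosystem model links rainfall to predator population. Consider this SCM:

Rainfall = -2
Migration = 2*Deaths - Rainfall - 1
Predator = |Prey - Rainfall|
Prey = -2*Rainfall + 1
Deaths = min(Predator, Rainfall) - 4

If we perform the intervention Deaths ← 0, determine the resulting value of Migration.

1

Intervening sets Deaths = 0 and removes its equation (Deaths = min(Predator, Rainfall) - 4).
Migration = 2*Deaths - Rainfall - 1  [with Deaths=0, Rainfall=-2]  = 1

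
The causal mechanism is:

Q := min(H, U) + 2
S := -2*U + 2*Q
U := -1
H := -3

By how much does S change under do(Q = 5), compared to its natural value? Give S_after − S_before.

The intervention breaks the incoming arrows to Q: Q := min(H, U) + 2 no longer applies, and Q = 5.
S = -2*U + 2*Q  [with U=-1, Q=5]  = 12
Without intervention: Q = min(H, U) + 2  [with H=-3, U=-1]  = -1; S = -2*U + 2*Q  [with U=-1, Q=-1]  = 0.
Change = 12 − 0 = 12.

12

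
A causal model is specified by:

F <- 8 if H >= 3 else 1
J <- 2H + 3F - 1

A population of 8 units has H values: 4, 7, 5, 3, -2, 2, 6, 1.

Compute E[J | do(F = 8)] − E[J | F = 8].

do(F=8) breaks F's dependence on H. With F=8 fixed, J across the units is 31, 37, 33, 29, 19, 27, 35, 25, mean 29.5.
Conditioning on F=8 selects the 5 unit(s) with H ∈ {4, 7, 5, 3, 6}. Their J values: 31, 37, 33, 29, 35. Mean = 33.
Difference = 29.5 − 33 = -3.5.

-3.5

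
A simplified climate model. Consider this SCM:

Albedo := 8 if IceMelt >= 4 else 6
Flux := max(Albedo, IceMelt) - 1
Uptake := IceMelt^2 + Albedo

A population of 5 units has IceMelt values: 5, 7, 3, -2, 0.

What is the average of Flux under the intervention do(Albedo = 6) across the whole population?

5.2

The intervention sets Albedo=6 in all 5 units regardless of IceMelt. Recomputing Flux per unit gives 5, 6, 5, 5, 5; average 5.2.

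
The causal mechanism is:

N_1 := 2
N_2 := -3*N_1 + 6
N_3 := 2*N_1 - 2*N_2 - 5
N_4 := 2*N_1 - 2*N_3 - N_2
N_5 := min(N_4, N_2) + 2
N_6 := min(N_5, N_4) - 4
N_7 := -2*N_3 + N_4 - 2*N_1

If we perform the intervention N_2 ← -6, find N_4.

-12

Under do(N_2=-6), the mechanism N_2 := -3*N_1 + 6 is discarded; N_2 is fixed at -6.
N_3 = 2*N_1 - 2*N_2 - 5  [with N_1=2, N_2=-6]  = 11
N_4 = 2*N_1 - 2*N_3 - N_2  [with N_1=2, N_3=11, N_2=-6]  = -12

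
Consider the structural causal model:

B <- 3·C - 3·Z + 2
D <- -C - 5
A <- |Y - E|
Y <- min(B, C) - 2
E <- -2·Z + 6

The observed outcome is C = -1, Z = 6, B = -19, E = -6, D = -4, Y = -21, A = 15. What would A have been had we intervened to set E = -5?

The intervention breaks the incoming arrows to E: E <- -2·Z + 6 no longer applies, and E = -5.
B = 3·C - 3·Z + 2  [with C=-1, Z=6]  = -19
Y = min(B, C) - 2  [with B=-19, C=-1]  = -21
A = |Y - E|  [with Y=-21, E=-5]  = 16

16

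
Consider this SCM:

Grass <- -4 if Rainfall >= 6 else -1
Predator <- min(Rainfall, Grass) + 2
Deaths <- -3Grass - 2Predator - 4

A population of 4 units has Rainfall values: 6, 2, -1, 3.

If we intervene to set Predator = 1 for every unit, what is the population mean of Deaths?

do(Predator=1) breaks Predator's dependence on Rainfall. With Predator=1 fixed, Deaths across the units is 6, -3, -3, -3, mean -0.75.

-0.75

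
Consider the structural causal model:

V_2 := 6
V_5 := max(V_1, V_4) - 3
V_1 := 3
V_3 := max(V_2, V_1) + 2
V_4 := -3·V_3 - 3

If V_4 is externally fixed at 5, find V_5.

Intervening sets V_4 = 5 and removes its equation (V_4 := -3·V_3 - 3).
V_5 = max(V_1, V_4) - 3  [with V_1=3, V_4=5]  = 2

2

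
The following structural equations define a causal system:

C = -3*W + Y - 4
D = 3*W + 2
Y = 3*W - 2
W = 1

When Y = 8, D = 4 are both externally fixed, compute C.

1

Setting Y = 8, D = 4 by intervention discards those variables' equations.
C = -3*W + Y - 4  [with W=1, Y=8]  = 1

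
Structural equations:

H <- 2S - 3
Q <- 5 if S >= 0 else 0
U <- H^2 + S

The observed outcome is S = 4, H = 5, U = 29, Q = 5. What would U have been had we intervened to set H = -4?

The intervention breaks the incoming arrows to H: H <- 2S - 3 no longer applies, and H = -4.
U = H^2 + S  [with H=-4, S=4]  = 20

20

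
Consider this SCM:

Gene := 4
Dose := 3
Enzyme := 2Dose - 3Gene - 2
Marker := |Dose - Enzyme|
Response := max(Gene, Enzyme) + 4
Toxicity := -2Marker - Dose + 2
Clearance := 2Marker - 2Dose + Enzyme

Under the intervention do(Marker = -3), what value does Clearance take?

-20

The intervention breaks the incoming arrows to Marker: Marker := |Dose - Enzyme| no longer applies, and Marker = -3.
Enzyme = 2Dose - 3Gene - 2  [with Dose=3, Gene=4]  = -8
Clearance = 2Marker - 2Dose + Enzyme  [with Marker=-3, Dose=3, Enzyme=-8]  = -20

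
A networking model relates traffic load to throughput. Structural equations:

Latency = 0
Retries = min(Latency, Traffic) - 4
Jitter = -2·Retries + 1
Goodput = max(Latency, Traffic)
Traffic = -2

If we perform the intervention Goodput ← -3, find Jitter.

13

The intervention breaks the incoming arrows to Goodput: Goodput = max(Latency, Traffic) no longer applies, and Goodput = -3.
Since Jitter is not a descendant of the intervened variable, it is unaffected.
Retries = min(Latency, Traffic) - 4  [with Latency=0, Traffic=-2]  = -6
Jitter = -2·Retries + 1  [with Retries=-6]  = 13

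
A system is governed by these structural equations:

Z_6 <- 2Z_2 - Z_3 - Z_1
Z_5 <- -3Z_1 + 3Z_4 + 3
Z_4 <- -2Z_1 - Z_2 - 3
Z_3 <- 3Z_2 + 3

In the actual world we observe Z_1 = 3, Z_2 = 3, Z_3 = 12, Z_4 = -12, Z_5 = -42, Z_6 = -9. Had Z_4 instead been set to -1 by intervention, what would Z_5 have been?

-9

Intervening sets Z_4 = -1 and removes its equation (Z_4 <- -2Z_1 - Z_2 - 3).
Z_5 = -3Z_1 + 3Z_4 + 3  [with Z_1=3, Z_4=-1]  = -9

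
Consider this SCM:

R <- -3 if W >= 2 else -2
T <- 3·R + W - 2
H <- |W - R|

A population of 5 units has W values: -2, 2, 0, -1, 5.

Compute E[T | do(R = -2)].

-7.2

The intervention sets R=-2 in all 5 units regardless of W. Recomputing T per unit gives -10, -6, -8, -9, -3; average -7.2.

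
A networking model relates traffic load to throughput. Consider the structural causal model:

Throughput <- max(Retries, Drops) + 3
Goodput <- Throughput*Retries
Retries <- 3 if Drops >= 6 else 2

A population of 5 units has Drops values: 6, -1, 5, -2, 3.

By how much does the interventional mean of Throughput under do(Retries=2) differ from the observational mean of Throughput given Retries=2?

0.6

do(Retries=2) breaks Retries's dependence on Drops. With Retries=2 fixed, Throughput across the units is 9, 5, 8, 5, 6, mean 6.6.
Observing Retries=2 restricts to units where Retries's equation naturally yields 2: Drops ∈ {-1, 5, -2, 3}. In that subpopulation Throughput = 5, 8, 5, 6, mean 6.
Difference = 6.6 − 6 = 0.6.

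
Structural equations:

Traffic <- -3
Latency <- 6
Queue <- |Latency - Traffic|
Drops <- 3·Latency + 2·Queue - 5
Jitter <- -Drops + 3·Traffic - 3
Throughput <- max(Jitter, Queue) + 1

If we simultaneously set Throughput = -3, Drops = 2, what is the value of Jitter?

-14

Setting Throughput = -3, Drops = 2 by intervention discards those variables' equations.
Jitter = -Drops + 3·Traffic - 3  [with Drops=2, Traffic=-3]  = -14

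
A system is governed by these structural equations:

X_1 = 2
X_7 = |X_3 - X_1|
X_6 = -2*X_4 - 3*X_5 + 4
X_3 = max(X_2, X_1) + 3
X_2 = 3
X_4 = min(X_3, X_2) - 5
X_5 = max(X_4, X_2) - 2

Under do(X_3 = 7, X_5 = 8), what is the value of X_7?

Under do(X_3 = 7, X_5 = 8), each intervened variable's structural equation is replaced by its fixed value.
X_7 = |X_3 - X_1|  [with X_3=7, X_1=2]  = 5

5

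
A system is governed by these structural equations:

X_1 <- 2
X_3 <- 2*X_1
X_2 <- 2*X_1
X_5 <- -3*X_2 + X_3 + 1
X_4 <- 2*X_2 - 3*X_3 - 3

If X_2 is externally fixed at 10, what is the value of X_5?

-25

do(X_2=10) replaces the equation X_2 <- 2*X_1 with the constant X_2 = 10.
X_3 = 2*X_1  [with X_1=2]  = 4
X_5 = -3*X_2 + X_3 + 1  [with X_2=10, X_3=4]  = -25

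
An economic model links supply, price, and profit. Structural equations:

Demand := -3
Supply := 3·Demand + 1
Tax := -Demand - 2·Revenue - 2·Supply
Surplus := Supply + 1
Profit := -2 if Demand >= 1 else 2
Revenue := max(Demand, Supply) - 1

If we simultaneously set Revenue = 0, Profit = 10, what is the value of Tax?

19

The joint intervention fixes Revenue = 0, Profit = 10, removing each variable's own equation.
Supply = 3·Demand + 1  [with Demand=-3]  = -8
Tax = -Demand - 2·Revenue - 2·Supply  [with Demand=-3, Revenue=0, Supply=-8]  = 19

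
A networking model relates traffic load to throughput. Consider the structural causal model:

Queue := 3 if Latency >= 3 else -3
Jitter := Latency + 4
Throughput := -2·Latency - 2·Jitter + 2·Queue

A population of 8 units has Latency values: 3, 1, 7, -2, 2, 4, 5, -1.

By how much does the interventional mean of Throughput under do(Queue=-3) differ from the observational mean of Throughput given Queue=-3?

-9.5

Every unit gets Queue=-3 under the intervention. Throughput values become -26, -18, -42, -6, -22, -30, -34, -10; E[Throughput|do(Queue=-3)] = -23.5.
Observing Queue=-3 restricts to units where Queue's equation naturally yields -3: Latency ∈ {1, -2, 2, -1}. In that subpopulation Throughput = -18, -6, -22, -10, mean -14.
Difference = -23.5 − (-14) = -9.5.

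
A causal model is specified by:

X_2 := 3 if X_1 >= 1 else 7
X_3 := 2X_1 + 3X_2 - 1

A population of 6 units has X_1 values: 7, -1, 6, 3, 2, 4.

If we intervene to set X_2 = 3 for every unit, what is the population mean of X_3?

15

do(X_2=3) breaks X_2's dependence on X_1. With X_2=3 fixed, X_3 across the units is 22, 6, 20, 14, 12, 16, mean 15.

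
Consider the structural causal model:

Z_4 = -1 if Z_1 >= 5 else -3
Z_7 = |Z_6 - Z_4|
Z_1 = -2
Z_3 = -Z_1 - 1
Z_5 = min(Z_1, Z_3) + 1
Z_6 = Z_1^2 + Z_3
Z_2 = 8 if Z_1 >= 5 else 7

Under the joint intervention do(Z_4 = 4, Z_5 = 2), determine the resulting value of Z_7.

1

Under do(Z_4 = 4, Z_5 = 2), each intervened variable's structural equation is replaced by its fixed value.
Z_3 = -Z_1 - 1  [with Z_1=-2]  = 1
Z_6 = Z_1^2 + Z_3  [with Z_1=-2, Z_3=1]  = 5
Z_7 = |Z_6 - Z_4|  [with Z_6=5, Z_4=4]  = 1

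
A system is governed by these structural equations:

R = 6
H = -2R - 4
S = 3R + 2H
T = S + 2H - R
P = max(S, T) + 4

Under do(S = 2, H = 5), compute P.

Setting S = 2, H = 5 by intervention discards those variables' equations.
T = S + 2H - R  [with S=2, H=5, R=6]  = 6
P = max(S, T) + 4  [with S=2, T=6]  = 10

10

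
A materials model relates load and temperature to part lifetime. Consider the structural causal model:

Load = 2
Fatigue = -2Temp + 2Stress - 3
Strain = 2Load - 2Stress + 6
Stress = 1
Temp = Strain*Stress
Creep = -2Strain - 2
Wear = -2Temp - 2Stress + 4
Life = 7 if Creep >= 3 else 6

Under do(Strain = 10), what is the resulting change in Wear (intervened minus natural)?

-4

The intervention breaks the incoming arrows to Strain: Strain = 2Load - 2Stress + 6 no longer applies, and Strain = 10.
Temp = Strain*Stress  [with Strain=10, Stress=1]  = 10
Wear = -2Temp - 2Stress + 4  [with Temp=10, Stress=1]  = -18
Without intervention: Strain = 2Load - 2Stress + 6  [with Load=2, Stress=1]  = 8; Temp = Strain*Stress  [with Strain=8, Stress=1]  = 8; Wear = -2Temp - 2Stress + 4  [with Temp=8, Stress=1]  = -14.
Change = -18 − (-14) = -4.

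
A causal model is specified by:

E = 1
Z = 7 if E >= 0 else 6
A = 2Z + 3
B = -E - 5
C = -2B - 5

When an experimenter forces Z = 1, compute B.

-6

Under do(Z=1), the mechanism Z = 7 if E >= 0 else 6 is discarded; Z is fixed at 1.
Since B is not a descendant of the intervened variable, it is unaffected.
B = -E - 5  [with E=1]  = -6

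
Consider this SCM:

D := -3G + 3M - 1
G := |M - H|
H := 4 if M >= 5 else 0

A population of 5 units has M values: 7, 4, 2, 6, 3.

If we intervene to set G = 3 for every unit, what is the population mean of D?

Every unit gets G=3 under the intervention. D values become 11, 2, -4, 8, -1; E[D|do(G=3)] = 3.2.

3.2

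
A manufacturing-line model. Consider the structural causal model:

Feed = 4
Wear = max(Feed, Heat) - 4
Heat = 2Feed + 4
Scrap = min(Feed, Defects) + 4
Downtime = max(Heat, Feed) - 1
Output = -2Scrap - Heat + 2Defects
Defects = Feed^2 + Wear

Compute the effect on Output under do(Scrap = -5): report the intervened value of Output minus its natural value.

26

The intervention breaks the incoming arrows to Scrap: Scrap = min(Feed, Defects) + 4 no longer applies, and Scrap = -5.
Heat = 2Feed + 4  [with Feed=4]  = 12
Wear = max(Feed, Heat) - 4  [with Feed=4, Heat=12]  = 8
Defects = Feed^2 + Wear  [with Feed=4, Wear=8]  = 24
Output = -2Scrap - Heat + 2Defects  [with Scrap=-5, Heat=12, Defects=24]  = 46
Without intervention: Heat = 2Feed + 4  [with Feed=4]  = 12; Wear = max(Feed, Heat) - 4  [with Feed=4, Heat=12]  = 8; Defects = Feed^2 + Wear  [with Feed=4, Wear=8]  = 24; Scrap = min(Feed, Defects) + 4  [with Feed=4, Defects=24]  = 8; Output = -2Scrap - Heat + 2Defects  [with Scrap=8, Heat=12, Defects=24]  = 20.
Change = 46 − 20 = 26.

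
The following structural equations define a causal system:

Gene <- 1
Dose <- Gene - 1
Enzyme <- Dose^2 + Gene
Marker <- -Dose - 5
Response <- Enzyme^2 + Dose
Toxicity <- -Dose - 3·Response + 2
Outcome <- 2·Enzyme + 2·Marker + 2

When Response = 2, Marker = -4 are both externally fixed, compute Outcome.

Setting Response = 2, Marker = -4 by intervention discards those variables' equations.
Dose = Gene - 1  [with Gene=1]  = 0
Enzyme = Dose^2 + Gene  [with Dose=0, Gene=1]  = 1
Outcome = 2·Enzyme + 2·Marker + 2  [with Enzyme=1, Marker=-4]  = -4

-4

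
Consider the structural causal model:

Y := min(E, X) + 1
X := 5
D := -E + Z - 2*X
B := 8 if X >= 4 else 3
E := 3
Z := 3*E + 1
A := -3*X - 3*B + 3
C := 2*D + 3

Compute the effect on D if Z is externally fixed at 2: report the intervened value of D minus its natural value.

The intervention breaks the incoming arrows to Z: Z := 3*E + 1 no longer applies, and Z = 2.
D = -E + Z - 2*X  [with E=3, Z=2, X=5]  = -11
Without intervention: Z = 3*E + 1  [with E=3]  = 10; D = -E + Z - 2*X  [with E=3, Z=10, X=5]  = -3.
Change = -11 − (-3) = -8.

-8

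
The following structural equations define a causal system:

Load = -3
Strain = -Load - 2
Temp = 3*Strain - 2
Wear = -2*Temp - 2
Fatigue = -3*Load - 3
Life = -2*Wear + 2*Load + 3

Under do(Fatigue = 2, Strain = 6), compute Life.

The joint intervention fixes Fatigue = 2, Strain = 6, removing each variable's own equation.
Temp = 3*Strain - 2  [with Strain=6]  = 16
Wear = -2*Temp - 2  [with Temp=16]  = -34
Life = -2*Wear + 2*Load + 3  [with Wear=-34, Load=-3]  = 65

65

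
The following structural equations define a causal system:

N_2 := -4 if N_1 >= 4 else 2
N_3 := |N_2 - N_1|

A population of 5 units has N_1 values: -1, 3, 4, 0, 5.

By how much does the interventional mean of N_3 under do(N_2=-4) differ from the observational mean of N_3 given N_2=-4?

-2.3

The intervention sets N_2=-4 in all 5 units regardless of N_1. Recomputing N_3 per unit gives 3, 7, 8, 4, 9; average 6.2.
Observing N_2=-4 restricts to units where N_2's equation naturally yields -4: N_1 ∈ {4, 5}. In that subpopulation N_3 = 8, 9, mean 8.5.
Difference = 6.2 − 8.5 = -2.3.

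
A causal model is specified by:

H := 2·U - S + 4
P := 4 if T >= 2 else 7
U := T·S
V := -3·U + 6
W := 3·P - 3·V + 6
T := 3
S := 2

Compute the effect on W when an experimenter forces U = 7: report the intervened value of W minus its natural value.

The intervention breaks the incoming arrows to U: U := T·S no longer applies, and U = 7.
V = -3·U + 6  [with U=7]  = -15
P = 4 if T >= 2 else 7  [with T=3]  = 4
W = 3·P - 3·V + 6  [with P=4, V=-15]  = 63
Without intervention: U = T·S  [with T=3, S=2]  = 6; V = -3·U + 6  [with U=6]  = -12; P = 4 if T >= 2 else 7  [with T=3]  = 4; W = 3·P - 3·V + 6  [with P=4, V=-12]  = 54.
Change = 63 − 54 = 9.

9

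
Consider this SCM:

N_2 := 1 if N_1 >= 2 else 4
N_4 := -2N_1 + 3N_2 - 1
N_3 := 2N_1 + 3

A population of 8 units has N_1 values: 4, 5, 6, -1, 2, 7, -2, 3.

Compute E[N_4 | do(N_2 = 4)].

5

do(N_2=4) breaks N_2's dependence on N_1. With N_2=4 fixed, N_4 across the units is 3, 1, -1, 13, 7, -3, 15, 5, mean 5.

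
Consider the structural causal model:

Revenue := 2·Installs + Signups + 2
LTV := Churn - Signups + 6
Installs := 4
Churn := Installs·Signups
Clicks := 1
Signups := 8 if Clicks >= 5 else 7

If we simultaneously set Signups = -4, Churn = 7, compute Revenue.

Setting Signups = -4, Churn = 7 by intervention discards those variables' equations.
Revenue = 2·Installs + Signups + 2  [with Installs=4, Signups=-4]  = 6

6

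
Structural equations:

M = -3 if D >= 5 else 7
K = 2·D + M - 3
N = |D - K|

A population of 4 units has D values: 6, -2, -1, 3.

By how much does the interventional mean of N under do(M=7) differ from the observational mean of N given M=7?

1.5

Every unit gets M=7 under the intervention. N values become 10, 2, 3, 7; E[N|do(M=7)] = 5.5.
Conditioning on M=7 selects the 3 unit(s) with D ∈ {-2, -1, 3}. Their N values: 2, 3, 7. Mean = 4.
Difference = 5.5 − 4 = 1.5.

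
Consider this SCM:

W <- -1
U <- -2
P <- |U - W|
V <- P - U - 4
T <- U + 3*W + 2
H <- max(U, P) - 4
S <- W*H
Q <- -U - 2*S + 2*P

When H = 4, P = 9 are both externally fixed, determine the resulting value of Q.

Setting H = 4, P = 9 by intervention discards those variables' equations.
S = W*H  [with W=-1, H=4]  = -4
Q = -U - 2*S + 2*P  [with U=-2, S=-4, P=9]  = 28

28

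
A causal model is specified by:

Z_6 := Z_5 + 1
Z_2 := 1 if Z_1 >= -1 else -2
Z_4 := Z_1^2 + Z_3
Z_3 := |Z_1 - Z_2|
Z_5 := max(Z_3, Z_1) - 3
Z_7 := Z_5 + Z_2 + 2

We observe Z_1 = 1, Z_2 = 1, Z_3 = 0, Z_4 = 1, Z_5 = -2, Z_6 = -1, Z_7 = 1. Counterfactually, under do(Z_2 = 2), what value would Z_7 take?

Under do(Z_2=2), the mechanism Z_2 := 1 if Z_1 >= -1 else -2 is discarded; Z_2 is fixed at 2.
Z_3 = |Z_1 - Z_2|  [with Z_1=1, Z_2=2]  = 1
Z_5 = max(Z_3, Z_1) - 3  [with Z_3=1, Z_1=1]  = -2
Z_7 = Z_5 + Z_2 + 2  [with Z_5=-2, Z_2=2]  = 2

2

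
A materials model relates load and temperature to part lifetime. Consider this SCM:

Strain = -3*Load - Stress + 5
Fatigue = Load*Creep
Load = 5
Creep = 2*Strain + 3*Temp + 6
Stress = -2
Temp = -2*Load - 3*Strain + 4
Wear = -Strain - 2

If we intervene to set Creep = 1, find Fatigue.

Under do(Creep=1), the mechanism Creep = 2*Strain + 3*Temp + 6 is discarded; Creep is fixed at 1.
Fatigue = Load*Creep  [with Load=5, Creep=1]  = 5

5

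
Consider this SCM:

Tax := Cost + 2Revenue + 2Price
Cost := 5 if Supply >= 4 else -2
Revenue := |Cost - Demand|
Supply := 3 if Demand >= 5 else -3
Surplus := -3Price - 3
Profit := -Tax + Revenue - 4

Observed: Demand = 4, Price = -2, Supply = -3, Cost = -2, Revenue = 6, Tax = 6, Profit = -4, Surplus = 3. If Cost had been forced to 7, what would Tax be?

Under do(Cost=7), the mechanism Cost := 5 if Supply >= 4 else -2 is discarded; Cost is fixed at 7.
Revenue = |Cost - Demand|  [with Cost=7, Demand=4]  = 3
Tax = Cost + 2Revenue + 2Price  [with Cost=7, Revenue=3, Price=-2]  = 9

9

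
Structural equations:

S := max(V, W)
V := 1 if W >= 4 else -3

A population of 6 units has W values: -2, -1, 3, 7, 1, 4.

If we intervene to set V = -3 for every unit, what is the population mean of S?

2

do(V=-3) breaks V's dependence on W. With V=-3 fixed, S across the units is -2, -1, 3, 7, 1, 4, mean 2.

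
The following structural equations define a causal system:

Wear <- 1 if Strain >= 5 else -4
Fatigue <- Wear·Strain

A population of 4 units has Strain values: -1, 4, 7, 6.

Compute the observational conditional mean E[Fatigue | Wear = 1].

Observing Wear=1 restricts to units where Wear's equation naturally yields 1: Strain ∈ {7, 6}. In that subpopulation Fatigue = 7, 6, mean 6.5.

6.5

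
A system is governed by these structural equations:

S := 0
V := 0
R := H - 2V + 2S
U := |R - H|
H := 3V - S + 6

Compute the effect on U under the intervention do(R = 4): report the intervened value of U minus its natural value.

Intervening sets R = 4 and removes its equation (R := H - 2V + 2S).
H = 3V - S + 6  [with V=0, S=0]  = 6
U = |R - H|  [with R=4, H=6]  = 2
Without intervention: H = 3V - S + 6  [with V=0, S=0]  = 6; R = H - 2V + 2S  [with H=6, V=0, S=0]  = 6; U = |R - H|  [with R=6, H=6]  = 0.
Change = 2 − 0 = 2.

2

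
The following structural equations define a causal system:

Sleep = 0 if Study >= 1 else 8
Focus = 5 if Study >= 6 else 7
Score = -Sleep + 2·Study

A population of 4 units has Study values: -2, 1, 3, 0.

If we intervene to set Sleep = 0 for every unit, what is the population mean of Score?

1

Every unit gets Sleep=0 under the intervention. Score values become -4, 2, 6, 0; E[Score|do(Sleep=0)] = 1.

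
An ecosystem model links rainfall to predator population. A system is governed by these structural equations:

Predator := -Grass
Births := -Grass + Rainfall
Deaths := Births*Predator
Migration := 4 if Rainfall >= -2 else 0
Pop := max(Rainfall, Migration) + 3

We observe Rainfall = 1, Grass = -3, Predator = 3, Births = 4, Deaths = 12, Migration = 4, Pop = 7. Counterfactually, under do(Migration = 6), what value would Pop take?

9

Intervening sets Migration = 6 and removes its equation (Migration := 4 if Rainfall >= -2 else 0).
Pop = max(Rainfall, Migration) + 3  [with Rainfall=1, Migration=6]  = 9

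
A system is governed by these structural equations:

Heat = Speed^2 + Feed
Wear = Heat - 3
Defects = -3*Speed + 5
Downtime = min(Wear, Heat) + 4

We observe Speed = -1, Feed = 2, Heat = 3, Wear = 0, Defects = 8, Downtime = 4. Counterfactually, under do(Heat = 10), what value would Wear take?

7

The intervention breaks the incoming arrows to Heat: Heat = Speed^2 + Feed no longer applies, and Heat = 10.
Wear = Heat - 3  [with Heat=10]  = 7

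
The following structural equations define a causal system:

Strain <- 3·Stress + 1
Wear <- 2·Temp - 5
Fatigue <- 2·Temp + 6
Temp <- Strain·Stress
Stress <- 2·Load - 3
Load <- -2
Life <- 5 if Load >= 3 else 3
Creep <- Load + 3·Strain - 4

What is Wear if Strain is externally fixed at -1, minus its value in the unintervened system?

The intervention breaks the incoming arrows to Strain: Strain <- 3·Stress + 1 no longer applies, and Strain = -1.
Stress = 2·Load - 3  [with Load=-2]  = -7
Temp = Strain·Stress  [with Strain=-1, Stress=-7]  = 7
Wear = 2·Temp - 5  [with Temp=7]  = 9
Without intervention: Stress = 2·Load - 3  [with Load=-2]  = -7; Strain = 3·Stress + 1  [with Stress=-7]  = -20; Temp = Strain·Stress  [with Strain=-20, Stress=-7]  = 140; Wear = 2·Temp - 5  [with Temp=140]  = 275.
Change = 9 − 275 = -266.

-266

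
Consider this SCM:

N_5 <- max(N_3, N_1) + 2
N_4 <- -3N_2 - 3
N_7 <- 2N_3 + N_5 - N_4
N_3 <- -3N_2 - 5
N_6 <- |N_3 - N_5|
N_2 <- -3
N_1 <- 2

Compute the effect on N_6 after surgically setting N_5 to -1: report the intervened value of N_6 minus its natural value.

The intervention breaks the incoming arrows to N_5: N_5 <- max(N_3, N_1) + 2 no longer applies, and N_5 = -1.
N_3 = -3N_2 - 5  [with N_2=-3]  = 4
N_6 = |N_3 - N_5|  [with N_3=4, N_5=-1]  = 5
Without intervention: N_3 = -3N_2 - 5  [with N_2=-3]  = 4; N_5 = max(N_3, N_1) + 2  [with N_3=4, N_1=2]  = 6; N_6 = |N_3 - N_5|  [with N_3=4, N_5=6]  = 2.
Change = 5 − 2 = 3.

3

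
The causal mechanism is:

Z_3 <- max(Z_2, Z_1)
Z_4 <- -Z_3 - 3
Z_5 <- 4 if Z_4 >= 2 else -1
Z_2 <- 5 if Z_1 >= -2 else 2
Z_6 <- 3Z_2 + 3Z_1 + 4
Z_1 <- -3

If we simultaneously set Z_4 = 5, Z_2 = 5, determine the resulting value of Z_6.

10

The joint intervention fixes Z_4 = 5, Z_2 = 5, removing each variable's own equation.
Z_6 = 3Z_2 + 3Z_1 + 4  [with Z_2=5, Z_1=-3]  = 10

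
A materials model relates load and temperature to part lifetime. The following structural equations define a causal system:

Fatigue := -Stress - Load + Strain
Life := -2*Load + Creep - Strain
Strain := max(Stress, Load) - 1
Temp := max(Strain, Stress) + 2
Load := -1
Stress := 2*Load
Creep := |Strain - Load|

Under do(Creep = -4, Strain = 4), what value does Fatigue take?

The joint intervention fixes Creep = -4, Strain = 4, removing each variable's own equation.
Stress = 2*Load  [with Load=-1]  = -2
Fatigue = -Stress - Load + Strain  [with Stress=-2, Load=-1, Strain=4]  = 7

7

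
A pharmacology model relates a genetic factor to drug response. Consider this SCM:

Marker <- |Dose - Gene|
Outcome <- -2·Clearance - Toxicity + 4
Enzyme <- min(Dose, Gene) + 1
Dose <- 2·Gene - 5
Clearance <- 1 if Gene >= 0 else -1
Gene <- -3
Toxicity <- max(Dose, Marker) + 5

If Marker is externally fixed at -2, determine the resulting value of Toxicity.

3

Intervening sets Marker = -2 and removes its equation (Marker <- |Dose - Gene|).
Dose = 2·Gene - 5  [with Gene=-3]  = -11
Toxicity = max(Dose, Marker) + 5  [with Dose=-11, Marker=-2]  = 3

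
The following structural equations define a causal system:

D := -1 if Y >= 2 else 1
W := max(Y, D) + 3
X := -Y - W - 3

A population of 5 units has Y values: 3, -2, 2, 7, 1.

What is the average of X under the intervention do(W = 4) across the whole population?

-9.2

Every unit gets W=4 under the intervention. X values become -10, -5, -9, -14, -8; E[X|do(W=4)] = -9.2.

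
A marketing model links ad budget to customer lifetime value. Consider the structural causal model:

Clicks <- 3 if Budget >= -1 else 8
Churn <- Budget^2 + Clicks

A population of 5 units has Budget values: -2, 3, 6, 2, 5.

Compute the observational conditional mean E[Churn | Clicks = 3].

Conditioning on Clicks=3 selects the 4 unit(s) with Budget ∈ {3, 6, 2, 5}. Their Churn values: 12, 39, 7, 28. Mean = 21.5.

21.5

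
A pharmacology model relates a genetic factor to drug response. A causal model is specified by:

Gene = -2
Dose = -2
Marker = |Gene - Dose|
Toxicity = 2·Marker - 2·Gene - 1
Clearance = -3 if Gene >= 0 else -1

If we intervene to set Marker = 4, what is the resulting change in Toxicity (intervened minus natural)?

The intervention breaks the incoming arrows to Marker: Marker = |Gene - Dose| no longer applies, and Marker = 4.
Toxicity = 2·Marker - 2·Gene - 1  [with Marker=4, Gene=-2]  = 11
Without intervention: Marker = |Gene - Dose|  [with Gene=-2, Dose=-2]  = 0; Toxicity = 2·Marker - 2·Gene - 1  [with Marker=0, Gene=-2]  = 3.
Change = 11 − 3 = 8.

8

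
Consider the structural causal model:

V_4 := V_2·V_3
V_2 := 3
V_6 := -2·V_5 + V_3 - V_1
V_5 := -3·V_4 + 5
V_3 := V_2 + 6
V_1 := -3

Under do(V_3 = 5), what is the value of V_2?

Under do(V_3=5), the mechanism V_3 := V_2 + 6 is discarded; V_3 is fixed at 5.
Since V_2 is not a descendant of the intervened variable, it is unaffected.

3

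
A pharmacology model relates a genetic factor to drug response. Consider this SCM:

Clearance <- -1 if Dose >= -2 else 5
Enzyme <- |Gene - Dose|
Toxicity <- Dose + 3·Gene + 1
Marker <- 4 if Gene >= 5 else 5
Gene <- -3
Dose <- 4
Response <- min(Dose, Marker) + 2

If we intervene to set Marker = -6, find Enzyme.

7

Under do(Marker=-6), the mechanism Marker <- 4 if Gene >= 5 else 5 is discarded; Marker is fixed at -6.
Since Enzyme is not a descendant of the intervened variable, it is unaffected.
Enzyme = |Gene - Dose|  [with Gene=-3, Dose=4]  = 7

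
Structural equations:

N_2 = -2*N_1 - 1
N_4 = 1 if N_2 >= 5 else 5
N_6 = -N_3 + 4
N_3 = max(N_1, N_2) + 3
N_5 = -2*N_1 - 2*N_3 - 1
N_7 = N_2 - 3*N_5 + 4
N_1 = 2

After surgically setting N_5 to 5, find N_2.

-5

Under do(N_5=5), the mechanism N_5 = -2*N_1 - 2*N_3 - 1 is discarded; N_5 is fixed at 5.
No directed path runs from N_5 to N_2, so N_2 keeps its natural value.
N_2 = -2*N_1 - 1  [with N_1=2]  = -5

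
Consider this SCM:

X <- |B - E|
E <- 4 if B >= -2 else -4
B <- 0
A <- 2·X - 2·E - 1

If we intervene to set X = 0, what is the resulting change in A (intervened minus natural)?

-8

The intervention breaks the incoming arrows to X: X <- |B - E| no longer applies, and X = 0.
E = 4 if B >= -2 else -4  [with B=0]  = 4
A = 2·X - 2·E - 1  [with X=0, E=4]  = -9
Without intervention: E = 4 if B >= -2 else -4  [with B=0]  = 4; X = |B - E|  [with B=0, E=4]  = 4; A = 2·X - 2·E - 1  [with X=4, E=4]  = -1.
Change = -9 − (-1) = -8.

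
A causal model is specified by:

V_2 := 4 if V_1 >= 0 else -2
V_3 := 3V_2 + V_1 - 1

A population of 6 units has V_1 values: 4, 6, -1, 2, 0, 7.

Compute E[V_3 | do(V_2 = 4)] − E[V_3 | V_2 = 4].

-0.8

Every unit gets V_2=4 under the intervention. V_3 values become 15, 17, 10, 13, 11, 18; E[V_3|do(V_2=4)] = 14.
Observing V_2=4 restricts to units where V_2's equation naturally yields 4: V_1 ∈ {4, 6, 2, 0, 7}. In that subpopulation V_3 = 15, 17, 13, 11, 18, mean 14.8.
Difference = 14 − 14.8 = -0.8.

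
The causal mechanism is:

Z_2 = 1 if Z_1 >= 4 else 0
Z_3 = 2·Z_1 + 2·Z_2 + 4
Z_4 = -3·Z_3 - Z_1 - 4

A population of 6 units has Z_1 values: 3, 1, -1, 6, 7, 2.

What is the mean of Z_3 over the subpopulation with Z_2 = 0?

6.5

Conditioning on Z_2=0 selects the 4 unit(s) with Z_1 ∈ {3, 1, -1, 2}. Their Z_3 values: 10, 6, 2, 8. Mean = 6.5.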